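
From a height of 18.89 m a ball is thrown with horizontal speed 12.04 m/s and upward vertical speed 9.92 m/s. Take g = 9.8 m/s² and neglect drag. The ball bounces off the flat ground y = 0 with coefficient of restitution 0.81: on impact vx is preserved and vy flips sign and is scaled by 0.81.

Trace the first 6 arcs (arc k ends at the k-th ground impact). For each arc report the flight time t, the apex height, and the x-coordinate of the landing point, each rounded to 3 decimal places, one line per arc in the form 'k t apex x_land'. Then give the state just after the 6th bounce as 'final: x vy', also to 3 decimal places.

Arc 1: start y=18.890, vy=9.920 → t=3.221, apex=23.911, x_land=38.784, impact vy=-21.648
  bounce: vy ← 0.81·21.648 = 17.535
Arc 2: start y=0.000, vy=17.535 → t=3.579, apex=15.688, x_land=81.870, impact vy=-17.535
  bounce: vy ← 0.81·17.535 = 14.203
Arc 3: start y=0.000, vy=14.203 → t=2.899, apex=10.293, x_land=116.770, impact vy=-14.203
  bounce: vy ← 0.81·14.203 = 11.505
Arc 4: start y=0.000, vy=11.505 → t=2.348, apex=6.753, x_land=145.039, impact vy=-11.505
  bounce: vy ← 0.81·11.505 = 9.319
Arc 5: start y=0.000, vy=9.319 → t=1.902, apex=4.431, x_land=167.937, impact vy=-9.319
  bounce: vy ← 0.81·9.319 = 7.548
Arc 6: start y=0.000, vy=7.548 → t=1.540, apex=2.907, x_land=186.484, impact vy=-7.548
  bounce: vy ← 0.81·7.548 = 6.114

1 3.221 23.911 38.784
2 3.579 15.688 81.870
3 2.899 10.293 116.770
4 2.348 6.753 145.039
5 1.902 4.431 167.937
6 1.540 2.907 186.484
final: 186.484 6.114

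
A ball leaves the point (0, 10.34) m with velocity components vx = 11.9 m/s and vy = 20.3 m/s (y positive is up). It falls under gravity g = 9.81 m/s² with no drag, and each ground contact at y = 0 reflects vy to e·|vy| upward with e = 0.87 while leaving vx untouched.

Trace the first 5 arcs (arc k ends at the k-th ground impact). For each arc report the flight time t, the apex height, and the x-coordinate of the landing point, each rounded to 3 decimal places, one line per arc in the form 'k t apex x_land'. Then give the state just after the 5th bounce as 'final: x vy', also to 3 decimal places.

Arc 1: start y=10.340, vy=20.300 → t=4.597, apex=31.344, x_land=54.707, impact vy=-24.798
  bounce: vy ← 0.87·24.798 = 21.575
Arc 2: start y=0.000, vy=21.575 → t=4.398, apex=23.724, x_land=107.049, impact vy=-21.575
  bounce: vy ← 0.87·21.575 = 18.770
Arc 3: start y=0.000, vy=18.770 → t=3.827, apex=17.957, x_land=152.586, impact vy=-18.770
  bounce: vy ← 0.87·18.770 = 16.330
Arc 4: start y=0.000, vy=16.330 → t=3.329, apex=13.591, x_land=192.204, impact vy=-16.330
  bounce: vy ← 0.87·16.330 = 14.207
Arc 5: start y=0.000, vy=14.207 → t=2.896, apex=10.287, x_land=226.671, impact vy=-14.207
  bounce: vy ← 0.87·14.207 = 12.360

1 4.597 31.344 54.707
2 4.398 23.724 107.049
3 3.827 17.957 152.586
4 3.329 13.591 192.204
5 2.896 10.287 226.671
final: 226.671 12.360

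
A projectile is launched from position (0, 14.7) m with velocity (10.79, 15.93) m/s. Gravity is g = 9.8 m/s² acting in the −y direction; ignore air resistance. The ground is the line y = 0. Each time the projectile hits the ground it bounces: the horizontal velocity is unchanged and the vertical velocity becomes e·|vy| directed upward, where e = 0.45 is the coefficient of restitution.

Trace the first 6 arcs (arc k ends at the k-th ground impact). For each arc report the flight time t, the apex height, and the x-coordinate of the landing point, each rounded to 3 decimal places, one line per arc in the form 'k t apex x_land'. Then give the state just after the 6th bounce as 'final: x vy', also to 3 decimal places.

1 4.001 27.647 43.169
2 2.138 5.599 66.236
3 0.962 1.134 76.616
4 0.433 0.230 81.288
5 0.195 0.046 83.389
6 0.088 0.009 84.335
final: 84.335 0.193

Arc 1: start y=14.700, vy=15.930 → t=4.001, apex=27.647, x_land=43.169, impact vy=-23.278
  bounce: vy ← 0.45·23.278 = 10.475
Arc 2: start y=0.000, vy=10.475 → t=2.138, apex=5.599, x_land=66.236, impact vy=-10.475
  bounce: vy ← 0.45·10.475 = 4.714
Arc 3: start y=0.000, vy=4.714 → t=0.962, apex=1.134, x_land=76.616, impact vy=-4.714
  bounce: vy ← 0.45·4.714 = 2.121
Arc 4: start y=0.000, vy=2.121 → t=0.433, apex=0.230, x_land=81.288, impact vy=-2.121
  bounce: vy ← 0.45·2.121 = 0.955
Arc 5: start y=0.000, vy=0.955 → t=0.195, apex=0.046, x_land=83.389, impact vy=-0.955
  bounce: vy ← 0.45·0.955 = 0.430
Arc 6: start y=0.000, vy=0.430 → t=0.088, apex=0.009, x_land=84.335, impact vy=-0.430
  bounce: vy ← 0.45·0.430 = 0.193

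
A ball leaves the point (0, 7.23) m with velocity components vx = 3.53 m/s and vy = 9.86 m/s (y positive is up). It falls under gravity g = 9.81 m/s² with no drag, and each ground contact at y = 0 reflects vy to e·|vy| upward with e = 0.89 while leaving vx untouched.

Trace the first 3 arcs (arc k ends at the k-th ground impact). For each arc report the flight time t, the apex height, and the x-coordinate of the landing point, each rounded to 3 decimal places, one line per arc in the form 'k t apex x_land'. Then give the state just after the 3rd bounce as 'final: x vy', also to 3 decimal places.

1 2.581 12.185 9.112
2 2.806 9.652 19.015
3 2.497 7.645 27.829
final: 27.829 10.900

Arc 1: start y=7.230, vy=9.860 → t=2.581, apex=12.185, x_land=9.112, impact vy=-15.462
  bounce: vy ← 0.89·15.462 = 13.761
Arc 2: start y=0.000, vy=13.761 → t=2.806, apex=9.652, x_land=19.015, impact vy=-13.761
  bounce: vy ← 0.89·13.761 = 12.247
Arc 3: start y=0.000, vy=12.247 → t=2.497, apex=7.645, x_land=27.829, impact vy=-12.247
  bounce: vy ← 0.89·12.247 = 10.900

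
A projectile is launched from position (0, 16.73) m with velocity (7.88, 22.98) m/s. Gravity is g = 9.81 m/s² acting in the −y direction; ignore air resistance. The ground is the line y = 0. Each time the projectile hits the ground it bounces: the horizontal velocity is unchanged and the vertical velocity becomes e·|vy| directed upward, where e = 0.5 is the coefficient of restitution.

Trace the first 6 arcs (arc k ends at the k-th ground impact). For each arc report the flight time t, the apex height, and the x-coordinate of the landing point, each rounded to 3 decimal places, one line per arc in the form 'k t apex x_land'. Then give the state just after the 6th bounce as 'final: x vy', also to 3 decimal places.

Arc 1: start y=16.730, vy=22.980 → t=5.325, apex=43.645, x_land=41.965, impact vy=-29.263
  bounce: vy ← 0.5·29.263 = 14.631
Arc 2: start y=0.000, vy=14.631 → t=2.983, apex=10.911, x_land=65.471, impact vy=-14.631
  bounce: vy ← 0.5·14.631 = 7.316
Arc 3: start y=0.000, vy=7.316 → t=1.491, apex=2.728, x_land=77.224, impact vy=-7.316
  bounce: vy ← 0.5·7.316 = 3.658
Arc 4: start y=0.000, vy=3.658 → t=0.746, apex=0.682, x_land=83.100, impact vy=-3.658
  bounce: vy ← 0.5·3.658 = 1.829
Arc 5: start y=0.000, vy=1.829 → t=0.373, apex=0.170, x_land=86.038, impact vy=-1.829
  bounce: vy ← 0.5·1.829 = 0.914
Arc 6: start y=0.000, vy=0.914 → t=0.186, apex=0.043, x_land=87.507, impact vy=-0.914
  bounce: vy ← 0.5·0.914 = 0.457

1 5.325 43.645 41.965
2 2.983 10.911 65.471
3 1.491 2.728 77.224
4 0.746 0.682 83.100
5 0.373 0.170 86.038
6 0.186 0.043 87.507
final: 87.507 0.457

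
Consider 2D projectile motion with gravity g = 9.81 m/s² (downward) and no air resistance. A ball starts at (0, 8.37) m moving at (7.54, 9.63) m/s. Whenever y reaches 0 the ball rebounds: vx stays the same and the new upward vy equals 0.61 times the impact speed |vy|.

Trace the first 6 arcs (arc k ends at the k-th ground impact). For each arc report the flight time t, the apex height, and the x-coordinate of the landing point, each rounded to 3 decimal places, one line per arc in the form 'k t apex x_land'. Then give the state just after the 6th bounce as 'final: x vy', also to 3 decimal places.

Arc 1: start y=8.370, vy=9.630 → t=2.616, apex=13.097, x_land=19.722, impact vy=-16.030
  bounce: vy ← 0.61·16.030 = 9.778
Arc 2: start y=0.000, vy=9.778 → t=1.994, apex=4.873, x_land=34.753, impact vy=-9.778
  bounce: vy ← 0.61·9.778 = 5.965
Arc 3: start y=0.000, vy=5.965 → t=1.216, apex=1.813, x_land=43.922, impact vy=-5.965
  bounce: vy ← 0.61·5.965 = 3.638
Arc 4: start y=0.000, vy=3.638 → t=0.742, apex=0.675, x_land=49.515, impact vy=-3.638
  bounce: vy ← 0.61·3.638 = 2.219
Arc 5: start y=0.000, vy=2.219 → t=0.452, apex=0.251, x_land=52.927, impact vy=-2.219
  bounce: vy ← 0.61·2.219 = 1.354
Arc 6: start y=0.000, vy=1.354 → t=0.276, apex=0.093, x_land=55.008, impact vy=-1.354
  bounce: vy ← 0.61·1.354 = 0.826

1 2.616 13.097 19.722
2 1.994 4.873 34.753
3 1.216 1.813 43.922
4 0.742 0.675 49.515
5 0.452 0.251 52.927
6 0.276 0.093 55.008
final: 55.008 0.826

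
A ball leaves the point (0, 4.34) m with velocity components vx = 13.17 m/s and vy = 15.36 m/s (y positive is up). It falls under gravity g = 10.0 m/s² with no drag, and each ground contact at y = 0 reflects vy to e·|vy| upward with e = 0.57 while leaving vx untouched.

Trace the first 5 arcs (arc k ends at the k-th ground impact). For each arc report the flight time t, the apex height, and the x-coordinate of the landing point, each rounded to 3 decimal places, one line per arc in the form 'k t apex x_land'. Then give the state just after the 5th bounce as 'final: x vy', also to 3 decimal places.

1 3.332 16.136 43.889
2 2.048 5.243 70.860
3 1.167 1.703 86.234
4 0.665 0.553 94.997
5 0.379 0.180 99.992
final: 99.992 1.081

Arc 1: start y=4.340, vy=15.360 → t=3.332, apex=16.136, x_land=43.889, impact vy=-17.965
  bounce: vy ← 0.57·17.965 = 10.240
Arc 2: start y=0.000, vy=10.240 → t=2.048, apex=5.243, x_land=70.860, impact vy=-10.240
  bounce: vy ← 0.57·10.240 = 5.837
Arc 3: start y=0.000, vy=5.837 → t=1.167, apex=1.703, x_land=86.234, impact vy=-5.837
  bounce: vy ← 0.57·5.837 = 3.327
Arc 4: start y=0.000, vy=3.327 → t=0.665, apex=0.553, x_land=94.997, impact vy=-3.327
  bounce: vy ← 0.57·3.327 = 1.896
Arc 5: start y=0.000, vy=1.896 → t=0.379, apex=0.180, x_land=99.992, impact vy=-1.896
  bounce: vy ← 0.57·1.896 = 1.081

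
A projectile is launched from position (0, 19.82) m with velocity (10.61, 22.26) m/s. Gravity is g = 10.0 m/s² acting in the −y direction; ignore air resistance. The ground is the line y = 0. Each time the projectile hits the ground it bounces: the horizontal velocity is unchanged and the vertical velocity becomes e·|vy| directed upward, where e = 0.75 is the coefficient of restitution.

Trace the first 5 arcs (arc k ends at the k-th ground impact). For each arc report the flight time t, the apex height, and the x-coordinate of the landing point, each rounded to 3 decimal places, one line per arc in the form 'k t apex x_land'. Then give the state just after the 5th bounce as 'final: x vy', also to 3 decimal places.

Arc 1: start y=19.820, vy=22.260 → t=5.212, apex=44.595, x_land=55.304, impact vy=-29.865
  bounce: vy ← 0.75·29.865 = 22.399
Arc 2: start y=0.000, vy=22.399 → t=4.480, apex=25.085, x_land=102.834, impact vy=-22.399
  bounce: vy ← 0.75·22.399 = 16.799
Arc 3: start y=0.000, vy=16.799 → t=3.360, apex=14.110, x_land=138.482, impact vy=-16.799
  bounce: vy ← 0.75·16.799 = 12.599
Arc 4: start y=0.000, vy=12.599 → t=2.520, apex=7.937, x_land=165.217, impact vy=-12.599
  bounce: vy ← 0.75·12.599 = 9.449
Arc 5: start y=0.000, vy=9.449 → t=1.890, apex=4.465, x_land=185.269, impact vy=-9.449
  bounce: vy ← 0.75·9.449 = 7.087

1 5.212 44.595 55.304
2 4.480 25.085 102.834
3 3.360 14.110 138.482
4 2.520 7.937 165.217
5 1.890 4.465 185.269
final: 185.269 7.087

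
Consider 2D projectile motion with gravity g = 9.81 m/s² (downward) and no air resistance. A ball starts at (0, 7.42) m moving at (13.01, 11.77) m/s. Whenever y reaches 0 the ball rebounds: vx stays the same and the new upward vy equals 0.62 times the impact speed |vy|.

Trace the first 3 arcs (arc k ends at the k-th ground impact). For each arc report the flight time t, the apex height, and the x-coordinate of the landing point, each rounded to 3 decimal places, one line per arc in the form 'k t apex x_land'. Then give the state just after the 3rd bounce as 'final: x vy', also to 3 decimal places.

1 2.918 14.481 37.963
2 2.131 5.566 65.682
3 1.321 2.140 82.868
final: 82.868 4.017

Arc 1: start y=7.420, vy=11.770 → t=2.918, apex=14.481, x_land=37.963, impact vy=-16.856
  bounce: vy ← 0.62·16.856 = 10.451
Arc 2: start y=0.000, vy=10.451 → t=2.131, apex=5.566, x_land=65.682, impact vy=-10.451
  bounce: vy ← 0.62·10.451 = 6.479
Arc 3: start y=0.000, vy=6.479 → t=1.321, apex=2.140, x_land=82.868, impact vy=-6.479
  bounce: vy ← 0.62·6.479 = 4.017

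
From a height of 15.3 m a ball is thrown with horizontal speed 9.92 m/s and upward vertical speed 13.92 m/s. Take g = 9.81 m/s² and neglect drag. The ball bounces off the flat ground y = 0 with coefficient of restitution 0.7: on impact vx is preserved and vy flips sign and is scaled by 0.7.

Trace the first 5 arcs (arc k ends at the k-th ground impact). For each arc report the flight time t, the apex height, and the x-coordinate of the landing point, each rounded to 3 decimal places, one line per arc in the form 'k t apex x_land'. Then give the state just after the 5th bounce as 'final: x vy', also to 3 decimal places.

Arc 1: start y=15.300, vy=13.920 → t=3.685, apex=25.176, x_land=36.550, impact vy=-22.225
  bounce: vy ← 0.7·22.225 = 15.558
Arc 2: start y=0.000, vy=15.558 → t=3.172, apex=12.336, x_land=68.014, impact vy=-15.558
  bounce: vy ← 0.7·15.558 = 10.890
Arc 3: start y=0.000, vy=10.890 → t=2.220, apex=6.045, x_land=90.039, impact vy=-10.890
  bounce: vy ← 0.7·10.890 = 7.623
Arc 4: start y=0.000, vy=7.623 → t=1.554, apex=2.962, x_land=105.456, impact vy=-7.623
  bounce: vy ← 0.7·7.623 = 5.336
Arc 5: start y=0.000, vy=5.336 → t=1.088, apex=1.451, x_land=116.249, impact vy=-5.336
  bounce: vy ← 0.7·5.336 = 3.735

1 3.685 25.176 36.550
2 3.172 12.336 68.014
3 2.220 6.045 90.039
4 1.554 2.962 105.456
5 1.088 1.451 116.249
final: 116.249 3.735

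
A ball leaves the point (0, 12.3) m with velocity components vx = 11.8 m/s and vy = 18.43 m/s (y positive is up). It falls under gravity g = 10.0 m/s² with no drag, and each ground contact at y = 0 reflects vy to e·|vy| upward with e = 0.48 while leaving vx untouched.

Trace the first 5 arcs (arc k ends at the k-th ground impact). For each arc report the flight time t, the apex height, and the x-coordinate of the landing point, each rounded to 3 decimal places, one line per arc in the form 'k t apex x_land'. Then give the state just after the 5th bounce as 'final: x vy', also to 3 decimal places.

Arc 1: start y=12.300, vy=18.430 → t=4.263, apex=29.283, x_land=50.304, impact vy=-24.201
  bounce: vy ← 0.48·24.201 = 11.616
Arc 2: start y=0.000, vy=11.616 → t=2.323, apex=6.747, x_land=77.718, impact vy=-11.616
  bounce: vy ← 0.48·11.616 = 5.576
Arc 3: start y=0.000, vy=5.576 → t=1.115, apex=1.554, x_land=90.877, impact vy=-5.576
  bounce: vy ← 0.48·5.576 = 2.676
Arc 4: start y=0.000, vy=2.676 → t=0.535, apex=0.358, x_land=97.193, impact vy=-2.676
  bounce: vy ← 0.48·2.676 = 1.285
Arc 5: start y=0.000, vy=1.285 → t=0.257, apex=0.083, x_land=100.225, impact vy=-1.285
  bounce: vy ← 0.48·1.285 = 0.617

1 4.263 29.283 50.304
2 2.323 6.747 77.718
3 1.115 1.554 90.877
4 0.535 0.358 97.193
5 0.257 0.083 100.225
final: 100.225 0.617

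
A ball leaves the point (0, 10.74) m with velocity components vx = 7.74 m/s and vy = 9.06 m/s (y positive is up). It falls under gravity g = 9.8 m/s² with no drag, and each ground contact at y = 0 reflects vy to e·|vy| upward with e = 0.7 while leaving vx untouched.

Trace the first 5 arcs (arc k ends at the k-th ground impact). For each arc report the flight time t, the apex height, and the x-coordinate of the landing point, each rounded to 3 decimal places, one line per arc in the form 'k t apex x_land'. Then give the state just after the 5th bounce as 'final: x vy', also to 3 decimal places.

1 2.670 14.928 20.665
2 2.444 7.315 39.579
3 1.711 3.584 52.818
4 1.197 1.756 62.086
5 0.838 0.861 68.573
final: 68.573 2.875

Arc 1: start y=10.740, vy=9.060 → t=2.670, apex=14.928, x_land=20.665, impact vy=-17.105
  bounce: vy ← 0.7·17.105 = 11.974
Arc 2: start y=0.000, vy=11.974 → t=2.444, apex=7.315, x_land=39.579, impact vy=-11.974
  bounce: vy ← 0.7·11.974 = 8.382
Arc 3: start y=0.000, vy=8.382 → t=1.711, apex=3.584, x_land=52.818, impact vy=-8.382
  bounce: vy ← 0.7·8.382 = 5.867
Arc 4: start y=0.000, vy=5.867 → t=1.197, apex=1.756, x_land=62.086, impact vy=-5.867
  bounce: vy ← 0.7·5.867 = 4.107
Arc 5: start y=0.000, vy=4.107 → t=0.838, apex=0.861, x_land=68.573, impact vy=-4.107
  bounce: vy ← 0.7·4.107 = 2.875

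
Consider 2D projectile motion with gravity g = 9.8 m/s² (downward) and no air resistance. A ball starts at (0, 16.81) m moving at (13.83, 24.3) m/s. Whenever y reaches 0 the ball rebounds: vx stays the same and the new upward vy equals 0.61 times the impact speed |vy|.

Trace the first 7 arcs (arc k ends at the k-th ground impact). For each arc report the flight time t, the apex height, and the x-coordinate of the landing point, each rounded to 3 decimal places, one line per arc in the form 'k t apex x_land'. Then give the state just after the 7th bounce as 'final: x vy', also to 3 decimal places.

1 5.575 46.937 77.097
2 3.776 17.465 129.317
3 2.303 6.499 161.172
4 1.405 2.418 180.603
5 0.857 0.900 192.456
6 0.523 0.335 199.686
7 0.319 0.125 204.097
final: 204.097 0.953

Arc 1: start y=16.810, vy=24.300 → t=5.575, apex=46.937, x_land=77.097, impact vy=-30.331
  bounce: vy ← 0.61·30.331 = 18.502
Arc 2: start y=0.000, vy=18.502 → t=3.776, apex=17.465, x_land=129.317, impact vy=-18.502
  bounce: vy ← 0.61·18.502 = 11.286
Arc 3: start y=0.000, vy=11.286 → t=2.303, apex=6.499, x_land=161.172, impact vy=-11.286
  bounce: vy ← 0.61·11.286 = 6.885
Arc 4: start y=0.000, vy=6.885 → t=1.405, apex=2.418, x_land=180.603, impact vy=-6.885
  bounce: vy ← 0.61·6.885 = 4.200
Arc 5: start y=0.000, vy=4.200 → t=0.857, apex=0.900, x_land=192.456, impact vy=-4.200
  bounce: vy ← 0.61·4.200 = 2.562
Arc 6: start y=0.000, vy=2.562 → t=0.523, apex=0.335, x_land=199.686, impact vy=-2.562
  bounce: vy ← 0.61·2.562 = 1.563
Arc 7: start y=0.000, vy=1.563 → t=0.319, apex=0.125, x_land=204.097, impact vy=-1.563
  bounce: vy ← 0.61·1.563 = 0.953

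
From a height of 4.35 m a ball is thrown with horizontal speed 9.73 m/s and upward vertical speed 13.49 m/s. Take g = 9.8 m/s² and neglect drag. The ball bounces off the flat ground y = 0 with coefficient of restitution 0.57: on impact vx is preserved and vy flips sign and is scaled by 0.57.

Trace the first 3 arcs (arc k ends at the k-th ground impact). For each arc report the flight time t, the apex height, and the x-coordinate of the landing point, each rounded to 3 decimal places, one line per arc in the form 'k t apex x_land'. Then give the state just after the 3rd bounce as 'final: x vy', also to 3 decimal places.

Arc 1: start y=4.350, vy=13.490 → t=3.045, apex=13.635, x_land=29.624, impact vy=-16.347
  bounce: vy ← 0.57·16.347 = 9.318
Arc 2: start y=0.000, vy=9.318 → t=1.902, apex=4.430, x_land=48.127, impact vy=-9.318
  bounce: vy ← 0.57·9.318 = 5.311
Arc 3: start y=0.000, vy=5.311 → t=1.084, apex=1.439, x_land=58.674, impact vy=-5.311
  bounce: vy ← 0.57·5.311 = 3.027

1 3.045 13.635 29.624
2 1.902 4.430 48.127
3 1.084 1.439 58.674
final: 58.674 3.027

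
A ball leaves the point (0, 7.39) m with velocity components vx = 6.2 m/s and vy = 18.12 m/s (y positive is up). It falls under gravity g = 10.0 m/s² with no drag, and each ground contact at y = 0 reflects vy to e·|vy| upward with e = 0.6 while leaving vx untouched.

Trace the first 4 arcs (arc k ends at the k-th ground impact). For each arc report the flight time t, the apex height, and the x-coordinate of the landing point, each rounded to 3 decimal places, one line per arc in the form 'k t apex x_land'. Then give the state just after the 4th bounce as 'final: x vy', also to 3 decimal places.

Arc 1: start y=7.390, vy=18.120 → t=3.994, apex=23.807, x_land=24.763, impact vy=-21.821
  bounce: vy ← 0.6·21.821 = 13.092
Arc 2: start y=0.000, vy=13.092 → t=2.618, apex=8.570, x_land=40.998, impact vy=-13.092
  bounce: vy ← 0.6·13.092 = 7.855
Arc 3: start y=0.000, vy=7.855 → t=1.571, apex=3.085, x_land=50.738, impact vy=-7.855
  bounce: vy ← 0.6·7.855 = 4.713
Arc 4: start y=0.000, vy=4.713 → t=0.943, apex=1.111, x_land=56.583, impact vy=-4.713
  bounce: vy ← 0.6·4.713 = 2.828

1 3.994 23.807 24.763
2 2.618 8.570 40.998
3 1.571 3.085 50.738
4 0.943 1.111 56.583
final: 56.583 2.828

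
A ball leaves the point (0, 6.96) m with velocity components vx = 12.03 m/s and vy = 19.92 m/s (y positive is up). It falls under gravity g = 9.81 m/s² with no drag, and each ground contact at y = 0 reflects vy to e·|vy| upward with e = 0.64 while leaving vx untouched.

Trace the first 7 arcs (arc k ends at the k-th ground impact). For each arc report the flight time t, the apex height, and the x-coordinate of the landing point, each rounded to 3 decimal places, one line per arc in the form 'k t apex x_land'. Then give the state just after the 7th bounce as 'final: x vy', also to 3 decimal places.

1 4.385 27.185 52.749
2 3.013 11.135 89.000
3 1.929 4.561 112.200
4 1.234 1.868 127.048
5 0.790 0.765 136.551
6 0.506 0.313 142.633
7 0.324 0.128 146.526
final: 146.526 1.016

Arc 1: start y=6.960, vy=19.920 → t=4.385, apex=27.185, x_land=52.749, impact vy=-23.095
  bounce: vy ← 0.64·23.095 = 14.781
Arc 2: start y=0.000, vy=14.781 → t=3.013, apex=11.135, x_land=89.000, impact vy=-14.781
  bounce: vy ← 0.64·14.781 = 9.460
Arc 3: start y=0.000, vy=9.460 → t=1.929, apex=4.561, x_land=112.200, impact vy=-9.460
  bounce: vy ← 0.64·9.460 = 6.054
Arc 4: start y=0.000, vy=6.054 → t=1.234, apex=1.868, x_land=127.048, impact vy=-6.054
  bounce: vy ← 0.64·6.054 = 3.875
Arc 5: start y=0.000, vy=3.875 → t=0.790, apex=0.765, x_land=136.551, impact vy=-3.875
  bounce: vy ← 0.64·3.875 = 2.480
Arc 6: start y=0.000, vy=2.480 → t=0.506, apex=0.313, x_land=142.633, impact vy=-2.480
  bounce: vy ← 0.64·2.480 = 1.587
Arc 7: start y=0.000, vy=1.587 → t=0.324, apex=0.128, x_land=146.526, impact vy=-1.587
  bounce: vy ← 0.64·1.587 = 1.016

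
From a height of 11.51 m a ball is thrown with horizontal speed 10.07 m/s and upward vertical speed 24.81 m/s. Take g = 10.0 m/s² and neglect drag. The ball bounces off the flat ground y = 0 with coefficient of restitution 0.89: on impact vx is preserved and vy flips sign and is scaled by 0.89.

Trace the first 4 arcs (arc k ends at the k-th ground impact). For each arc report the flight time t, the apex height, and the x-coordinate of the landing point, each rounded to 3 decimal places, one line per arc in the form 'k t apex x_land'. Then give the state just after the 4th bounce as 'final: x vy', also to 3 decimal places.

Arc 1: start y=11.510, vy=24.810 → t=5.389, apex=42.287, x_land=54.269, impact vy=-29.082
  bounce: vy ← 0.89·29.082 = 25.883
Arc 2: start y=0.000, vy=25.883 → t=5.177, apex=33.495, x_land=106.396, impact vy=-25.883
  bounce: vy ← 0.89·25.883 = 23.035
Arc 3: start y=0.000, vy=23.035 → t=4.607, apex=26.532, x_land=152.790, impact vy=-23.035
  bounce: vy ← 0.89·23.035 = 20.502
Arc 4: start y=0.000, vy=20.502 → t=4.100, apex=21.016, x_land=194.080, impact vy=-20.502
  bounce: vy ← 0.89·20.502 = 18.246

1 5.389 42.287 54.269
2 5.177 33.495 106.396
3 4.607 26.532 152.790
4 4.100 21.016 194.080
final: 194.080 18.246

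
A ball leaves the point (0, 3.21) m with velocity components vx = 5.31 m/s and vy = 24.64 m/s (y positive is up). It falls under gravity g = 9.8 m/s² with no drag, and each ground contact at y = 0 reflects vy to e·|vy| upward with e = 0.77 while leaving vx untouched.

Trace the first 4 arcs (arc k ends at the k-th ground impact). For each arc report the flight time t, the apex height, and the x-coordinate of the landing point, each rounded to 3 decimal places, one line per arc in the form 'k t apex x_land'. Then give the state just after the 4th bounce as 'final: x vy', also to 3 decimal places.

Arc 1: start y=3.210, vy=24.640 → t=5.156, apex=34.186, x_land=27.376, impact vy=-25.885
  bounce: vy ← 0.77·25.885 = 19.932
Arc 2: start y=0.000, vy=19.932 → t=4.068, apex=20.269, x_land=48.976, impact vy=-19.932
  bounce: vy ← 0.77·19.932 = 15.347
Arc 3: start y=0.000, vy=15.347 → t=3.132, apex=12.017, x_land=65.607, impact vy=-15.347
  bounce: vy ← 0.77·15.347 = 11.817
Arc 4: start y=0.000, vy=11.817 → t=2.412, apex=7.125, x_land=78.414, impact vy=-11.817
  bounce: vy ← 0.77·11.817 = 9.099

1 5.156 34.186 27.376
2 4.068 20.269 48.976
3 3.132 12.017 65.607
4 2.412 7.125 78.414
final: 78.414 9.099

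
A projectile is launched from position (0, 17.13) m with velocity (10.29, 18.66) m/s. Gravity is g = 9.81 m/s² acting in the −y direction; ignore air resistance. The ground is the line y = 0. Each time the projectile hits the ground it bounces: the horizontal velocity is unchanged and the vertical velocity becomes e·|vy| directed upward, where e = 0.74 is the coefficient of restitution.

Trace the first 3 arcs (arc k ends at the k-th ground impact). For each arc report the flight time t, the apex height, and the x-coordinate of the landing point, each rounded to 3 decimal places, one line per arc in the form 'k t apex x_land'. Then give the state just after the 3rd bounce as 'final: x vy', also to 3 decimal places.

1 4.569 34.877 47.012
2 3.946 19.099 87.621
3 2.920 10.458 117.672
final: 117.672 10.600

Arc 1: start y=17.130, vy=18.660 → t=4.569, apex=34.877, x_land=47.012, impact vy=-26.159
  bounce: vy ← 0.74·26.159 = 19.358
Arc 2: start y=0.000, vy=19.358 → t=3.946, apex=19.099, x_land=87.621, impact vy=-19.358
  bounce: vy ← 0.74·19.358 = 14.325
Arc 3: start y=0.000, vy=14.325 → t=2.920, apex=10.458, x_land=117.672, impact vy=-14.325
  bounce: vy ← 0.74·14.325 = 10.600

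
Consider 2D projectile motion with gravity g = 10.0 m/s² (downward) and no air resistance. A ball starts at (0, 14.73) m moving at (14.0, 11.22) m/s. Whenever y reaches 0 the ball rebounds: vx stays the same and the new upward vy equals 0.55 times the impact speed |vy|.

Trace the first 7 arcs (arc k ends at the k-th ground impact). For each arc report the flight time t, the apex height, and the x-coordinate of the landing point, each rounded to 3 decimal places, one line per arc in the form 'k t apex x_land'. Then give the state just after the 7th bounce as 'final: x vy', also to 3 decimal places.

Arc 1: start y=14.730, vy=11.220 → t=3.173, apex=21.024, x_land=44.416, impact vy=-20.506
  bounce: vy ← 0.55·20.506 = 11.278
Arc 2: start y=0.000, vy=11.278 → t=2.256, apex=6.360, x_land=75.995, impact vy=-11.278
  bounce: vy ← 0.55·11.278 = 6.203
Arc 3: start y=0.000, vy=6.203 → t=1.241, apex=1.924, x_land=93.364, impact vy=-6.203
  bounce: vy ← 0.55·6.203 = 3.412
Arc 4: start y=0.000, vy=3.412 → t=0.682, apex=0.582, x_land=102.916, impact vy=-3.412
  bounce: vy ← 0.55·3.412 = 1.876
Arc 5: start y=0.000, vy=1.876 → t=0.375, apex=0.176, x_land=108.170, impact vy=-1.876
  bounce: vy ← 0.55·1.876 = 1.032
Arc 6: start y=0.000, vy=1.032 → t=0.206, apex=0.053, x_land=111.060, impact vy=-1.032
  bounce: vy ← 0.55·1.032 = 0.568
Arc 7: start y=0.000, vy=0.568 → t=0.114, apex=0.016, x_land=112.649, impact vy=-0.568
  bounce: vy ← 0.55·0.568 = 0.312

1 3.173 21.024 44.416
2 2.256 6.360 75.995
3 1.241 1.924 93.364
4 0.682 0.582 102.916
5 0.375 0.176 108.170
6 0.206 0.053 111.060
7 0.114 0.016 112.649
final: 112.649 0.312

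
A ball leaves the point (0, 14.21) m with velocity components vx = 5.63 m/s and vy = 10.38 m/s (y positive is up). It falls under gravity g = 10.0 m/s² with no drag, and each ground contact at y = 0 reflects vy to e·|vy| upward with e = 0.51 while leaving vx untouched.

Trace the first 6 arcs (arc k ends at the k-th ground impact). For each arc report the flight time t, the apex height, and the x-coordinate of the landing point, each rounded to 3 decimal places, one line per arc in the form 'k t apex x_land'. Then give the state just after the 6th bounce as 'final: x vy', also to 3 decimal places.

1 3.018 19.597 16.990
2 2.019 5.097 28.359
3 1.030 1.326 34.157
4 0.525 0.345 37.114
5 0.268 0.090 38.622
6 0.137 0.023 39.391
final: 39.391 0.348

Arc 1: start y=14.210, vy=10.380 → t=3.018, apex=19.597, x_land=16.990, impact vy=-19.798
  bounce: vy ← 0.51·19.798 = 10.097
Arc 2: start y=0.000, vy=10.097 → t=2.019, apex=5.097, x_land=28.359, impact vy=-10.097
  bounce: vy ← 0.51·10.097 = 5.149
Arc 3: start y=0.000, vy=5.149 → t=1.030, apex=1.326, x_land=34.157, impact vy=-5.149
  bounce: vy ← 0.51·5.149 = 2.626
Arc 4: start y=0.000, vy=2.626 → t=0.525, apex=0.345, x_land=37.114, impact vy=-2.626
  bounce: vy ← 0.51·2.626 = 1.339
Arc 5: start y=0.000, vy=1.339 → t=0.268, apex=0.090, x_land=38.622, impact vy=-1.339
  bounce: vy ← 0.51·1.339 = 0.683
Arc 6: start y=0.000, vy=0.683 → t=0.137, apex=0.023, x_land=39.391, impact vy=-0.683
  bounce: vy ← 0.51·0.683 = 0.348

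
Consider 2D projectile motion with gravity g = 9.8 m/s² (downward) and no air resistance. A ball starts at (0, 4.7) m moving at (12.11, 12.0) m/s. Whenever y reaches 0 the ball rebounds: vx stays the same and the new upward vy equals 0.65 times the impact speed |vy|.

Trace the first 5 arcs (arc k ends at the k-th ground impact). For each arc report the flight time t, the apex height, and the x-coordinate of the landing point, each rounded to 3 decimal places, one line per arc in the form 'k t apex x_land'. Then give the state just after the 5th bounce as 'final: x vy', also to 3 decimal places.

Arc 1: start y=4.700, vy=12.000 → t=2.792, apex=12.047, x_land=33.817, impact vy=-15.366
  bounce: vy ← 0.65·15.366 = 9.988
Arc 2: start y=0.000, vy=9.988 → t=2.038, apex=5.090, x_land=58.501, impact vy=-9.988
  bounce: vy ← 0.65·9.988 = 6.492
Arc 3: start y=0.000, vy=6.492 → t=1.325, apex=2.150, x_land=74.547, impact vy=-6.492
  bounce: vy ← 0.65·6.492 = 4.220
Arc 4: start y=0.000, vy=4.220 → t=0.861, apex=0.909, x_land=84.976, impact vy=-4.220
  bounce: vy ← 0.65·4.220 = 2.743
Arc 5: start y=0.000, vy=2.743 → t=0.560, apex=0.384, x_land=91.755, impact vy=-2.743
  bounce: vy ← 0.65·2.743 = 1.783

1 2.792 12.047 33.817
2 2.038 5.090 58.501
3 1.325 2.150 74.547
4 0.861 0.909 84.976
5 0.560 0.384 91.755
final: 91.755 1.783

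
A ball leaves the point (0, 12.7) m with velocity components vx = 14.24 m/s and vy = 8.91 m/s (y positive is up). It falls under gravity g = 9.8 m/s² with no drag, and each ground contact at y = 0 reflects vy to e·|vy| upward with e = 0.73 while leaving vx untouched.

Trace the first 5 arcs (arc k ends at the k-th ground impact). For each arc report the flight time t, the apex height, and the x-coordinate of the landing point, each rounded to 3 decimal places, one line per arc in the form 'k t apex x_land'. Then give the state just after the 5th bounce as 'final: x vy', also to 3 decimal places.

1 2.758 16.750 39.275
2 2.699 8.926 77.715
3 1.971 4.757 105.776
4 1.439 2.535 126.260
5 1.050 1.351 141.214
final: 141.214 3.756

Arc 1: start y=12.700, vy=8.910 → t=2.758, apex=16.750, x_land=39.275, impact vy=-18.119
  bounce: vy ← 0.73·18.119 = 13.227
Arc 2: start y=0.000, vy=13.227 → t=2.699, apex=8.926, x_land=77.715, impact vy=-13.227
  bounce: vy ← 0.73·13.227 = 9.656
Arc 3: start y=0.000, vy=9.656 → t=1.971, apex=4.757, x_land=105.776, impact vy=-9.656
  bounce: vy ← 0.73·9.656 = 7.049
Arc 4: start y=0.000, vy=7.049 → t=1.439, apex=2.535, x_land=126.260, impact vy=-7.049
  bounce: vy ← 0.73·7.049 = 5.146
Arc 5: start y=0.000, vy=5.146 → t=1.050, apex=1.351, x_land=141.214, impact vy=-5.146
  bounce: vy ← 0.73·5.146 = 3.756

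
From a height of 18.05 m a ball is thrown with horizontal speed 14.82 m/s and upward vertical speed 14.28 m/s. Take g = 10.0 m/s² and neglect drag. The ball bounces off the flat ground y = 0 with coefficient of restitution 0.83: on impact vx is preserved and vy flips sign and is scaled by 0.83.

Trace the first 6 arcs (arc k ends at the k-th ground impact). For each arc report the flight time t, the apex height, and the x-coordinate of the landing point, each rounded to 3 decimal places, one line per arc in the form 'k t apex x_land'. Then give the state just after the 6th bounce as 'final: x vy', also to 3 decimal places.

1 3.805 28.246 56.387
2 3.945 19.459 114.859
3 3.275 13.405 163.391
4 2.718 9.235 203.673
5 2.256 6.362 237.106
6 1.872 4.383 264.856
final: 264.856 7.771

Arc 1: start y=18.050, vy=14.280 → t=3.805, apex=28.246, x_land=56.387, impact vy=-23.768
  bounce: vy ← 0.83·23.768 = 19.727
Arc 2: start y=0.000, vy=19.727 → t=3.945, apex=19.459, x_land=114.859, impact vy=-19.727
  bounce: vy ← 0.83·19.727 = 16.374
Arc 3: start y=0.000, vy=16.374 → t=3.275, apex=13.405, x_land=163.391, impact vy=-16.374
  bounce: vy ← 0.83·16.374 = 13.590
Arc 4: start y=0.000, vy=13.590 → t=2.718, apex=9.235, x_land=203.673, impact vy=-13.590
  bounce: vy ← 0.83·13.590 = 11.280
Arc 5: start y=0.000, vy=11.280 → t=2.256, apex=6.362, x_land=237.106, impact vy=-11.280
  bounce: vy ← 0.83·11.280 = 9.362
Arc 6: start y=0.000, vy=9.362 → t=1.872, apex=4.383, x_land=264.856, impact vy=-9.362
  bounce: vy ← 0.83·9.362 = 7.771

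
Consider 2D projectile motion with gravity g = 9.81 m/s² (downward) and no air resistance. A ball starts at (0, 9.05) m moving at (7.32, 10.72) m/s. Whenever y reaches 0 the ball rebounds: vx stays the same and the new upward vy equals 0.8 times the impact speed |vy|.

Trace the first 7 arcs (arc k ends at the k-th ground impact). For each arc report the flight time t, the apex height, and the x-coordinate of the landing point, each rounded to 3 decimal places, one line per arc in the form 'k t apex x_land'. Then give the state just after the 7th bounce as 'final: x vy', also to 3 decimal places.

1 2.836 14.907 20.760
2 2.789 9.541 41.178
3 2.231 6.106 57.512
4 1.785 3.908 70.580
5 1.428 2.501 81.034
6 1.143 1.601 89.397
7 0.914 1.024 96.087
final: 96.087 3.587

Arc 1: start y=9.050, vy=10.720 → t=2.836, apex=14.907, x_land=20.760, impact vy=-17.102
  bounce: vy ← 0.8·17.102 = 13.682
Arc 2: start y=0.000, vy=13.682 → t=2.789, apex=9.541, x_land=41.178, impact vy=-13.682
  bounce: vy ← 0.8·13.682 = 10.945
Arc 3: start y=0.000, vy=10.945 → t=2.231, apex=6.106, x_land=57.512, impact vy=-10.945
  bounce: vy ← 0.8·10.945 = 8.756
Arc 4: start y=0.000, vy=8.756 → t=1.785, apex=3.908, x_land=70.580, impact vy=-8.756
  bounce: vy ← 0.8·8.756 = 7.005
Arc 5: start y=0.000, vy=7.005 → t=1.428, apex=2.501, x_land=81.034, impact vy=-7.005
  bounce: vy ← 0.8·7.005 = 5.604
Arc 6: start y=0.000, vy=5.604 → t=1.143, apex=1.601, x_land=89.397, impact vy=-5.604
  bounce: vy ← 0.8·5.604 = 4.483
Arc 7: start y=0.000, vy=4.483 → t=0.914, apex=1.024, x_land=96.087, impact vy=-4.483
  bounce: vy ← 0.8·4.483 = 3.587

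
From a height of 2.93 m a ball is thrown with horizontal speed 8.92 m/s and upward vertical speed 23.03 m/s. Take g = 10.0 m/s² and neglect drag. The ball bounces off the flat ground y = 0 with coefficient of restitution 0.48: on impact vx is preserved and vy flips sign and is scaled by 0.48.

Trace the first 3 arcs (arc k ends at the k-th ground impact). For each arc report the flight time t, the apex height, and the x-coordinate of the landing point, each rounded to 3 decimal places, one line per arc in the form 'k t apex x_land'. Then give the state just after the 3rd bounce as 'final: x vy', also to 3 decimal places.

1 4.730 29.449 42.191
2 2.330 6.785 62.973
3 1.118 1.563 72.948
final: 72.948 2.684

Arc 1: start y=2.930, vy=23.030 → t=4.730, apex=29.449, x_land=42.191, impact vy=-24.269
  bounce: vy ← 0.48·24.269 = 11.649
Arc 2: start y=0.000, vy=11.649 → t=2.330, apex=6.785, x_land=62.973, impact vy=-11.649
  bounce: vy ← 0.48·11.649 = 5.592
Arc 3: start y=0.000, vy=5.592 → t=1.118, apex=1.563, x_land=72.948, impact vy=-5.592
  bounce: vy ← 0.48·5.592 = 2.684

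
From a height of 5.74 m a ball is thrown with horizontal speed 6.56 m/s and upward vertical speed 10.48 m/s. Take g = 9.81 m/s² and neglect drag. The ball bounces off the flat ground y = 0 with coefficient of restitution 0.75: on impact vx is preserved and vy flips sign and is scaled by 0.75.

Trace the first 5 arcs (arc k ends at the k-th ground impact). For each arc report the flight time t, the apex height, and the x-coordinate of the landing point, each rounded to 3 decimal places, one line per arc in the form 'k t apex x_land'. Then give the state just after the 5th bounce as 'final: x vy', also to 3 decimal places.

1 2.589 11.338 16.982
2 2.281 6.378 31.942
3 1.710 3.587 43.162
4 1.283 2.018 51.577
5 0.962 1.135 57.889
final: 57.889 3.539

Arc 1: start y=5.740, vy=10.480 → t=2.589, apex=11.338, x_land=16.982, impact vy=-14.915
  bounce: vy ← 0.75·14.915 = 11.186
Arc 2: start y=0.000, vy=11.186 → t=2.281, apex=6.378, x_land=31.942, impact vy=-11.186
  bounce: vy ← 0.75·11.186 = 8.390
Arc 3: start y=0.000, vy=8.390 → t=1.710, apex=3.587, x_land=43.162, impact vy=-8.390
  bounce: vy ← 0.75·8.390 = 6.292
Arc 4: start y=0.000, vy=6.292 → t=1.283, apex=2.018, x_land=51.577, impact vy=-6.292
  bounce: vy ← 0.75·6.292 = 4.719
Arc 5: start y=0.000, vy=4.719 → t=0.962, apex=1.135, x_land=57.889, impact vy=-4.719
  bounce: vy ← 0.75·4.719 = 3.539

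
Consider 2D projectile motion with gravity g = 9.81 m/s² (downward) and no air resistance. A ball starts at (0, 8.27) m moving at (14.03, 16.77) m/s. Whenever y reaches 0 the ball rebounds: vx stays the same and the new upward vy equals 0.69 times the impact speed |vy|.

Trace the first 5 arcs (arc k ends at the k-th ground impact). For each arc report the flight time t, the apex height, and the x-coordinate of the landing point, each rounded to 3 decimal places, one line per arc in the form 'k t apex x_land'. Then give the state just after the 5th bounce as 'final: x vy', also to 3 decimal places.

Arc 1: start y=8.270, vy=16.770 → t=3.856, apex=22.604, x_land=54.102, impact vy=-21.059
  bounce: vy ← 0.69·21.059 = 14.531
Arc 2: start y=0.000, vy=14.531 → t=2.962, apex=10.762, x_land=95.666, impact vy=-14.531
  bounce: vy ← 0.69·14.531 = 10.026
Arc 3: start y=0.000, vy=10.026 → t=2.044, apex=5.124, x_land=124.344, impact vy=-10.026
  bounce: vy ← 0.69·10.026 = 6.918
Arc 4: start y=0.000, vy=6.918 → t=1.410, apex=2.439, x_land=144.133, impact vy=-6.918
  bounce: vy ← 0.69·6.918 = 4.774
Arc 5: start y=0.000, vy=4.774 → t=0.973, apex=1.161, x_land=157.786, impact vy=-4.774
  bounce: vy ← 0.69·4.774 = 3.294

1 3.856 22.604 54.102
2 2.962 10.762 95.666
3 2.044 5.124 124.344
4 1.410 2.439 144.133
5 0.973 1.161 157.786
final: 157.786 3.294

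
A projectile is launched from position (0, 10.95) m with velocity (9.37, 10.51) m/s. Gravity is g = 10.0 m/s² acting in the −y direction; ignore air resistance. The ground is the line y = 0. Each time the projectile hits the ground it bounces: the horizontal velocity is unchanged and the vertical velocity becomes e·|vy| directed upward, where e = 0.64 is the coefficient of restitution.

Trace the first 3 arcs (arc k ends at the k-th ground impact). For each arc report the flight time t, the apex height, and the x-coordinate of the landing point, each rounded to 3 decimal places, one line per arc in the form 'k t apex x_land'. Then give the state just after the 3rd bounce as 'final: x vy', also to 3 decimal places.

Arc 1: start y=10.950, vy=10.510 → t=2.866, apex=16.473, x_land=26.855, impact vy=-18.151
  bounce: vy ← 0.64·18.151 = 11.617
Arc 2: start y=0.000, vy=11.617 → t=2.323, apex=6.747, x_land=48.625, impact vy=-11.617
  bounce: vy ← 0.64·11.617 = 7.435
Arc 3: start y=0.000, vy=7.435 → t=1.487, apex=2.764, x_land=62.558, impact vy=-7.435
  bounce: vy ← 0.64·7.435 = 4.758

1 2.866 16.473 26.855
2 2.323 6.747 48.625
3 1.487 2.764 62.558
final: 62.558 4.758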